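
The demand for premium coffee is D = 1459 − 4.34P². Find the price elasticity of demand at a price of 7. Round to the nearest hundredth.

-0.34

At P = 7, D = 1246.34.
dD/dP = −2·4.34·P = −60.76.
Point elasticity E = (dD/dP)·(P/D) = -60.76 × 7/1246.34 ≈ -0.34.
|E| < 1, so demand is inelastic at this price.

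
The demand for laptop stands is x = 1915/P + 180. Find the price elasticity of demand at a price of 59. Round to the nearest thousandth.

At P = 59, x = 212.4576.
dx/dP = −1915/P² = −0.5501.
Point elasticity E = (dx/dP)·(P/x) = -0.5501 × 59/212.4576 ≈ -0.153.
|E| < 1, so demand is inelastic at this price.

-0.153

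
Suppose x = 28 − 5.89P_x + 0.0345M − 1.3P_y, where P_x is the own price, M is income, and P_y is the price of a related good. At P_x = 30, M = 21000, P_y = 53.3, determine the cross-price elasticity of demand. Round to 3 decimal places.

Substituting, x = 28 − 5.89(30) + 0.0345(21000) − 1.3(53.3) = 28 − 176.7 + 724.5 − 69.29 = 506.51.
∂x/∂P_y = −1.3, so E_xy = -1.3·(53.3/506.51) ≈ -0.137.
E_xy < 0: the goods are complements.

-0.137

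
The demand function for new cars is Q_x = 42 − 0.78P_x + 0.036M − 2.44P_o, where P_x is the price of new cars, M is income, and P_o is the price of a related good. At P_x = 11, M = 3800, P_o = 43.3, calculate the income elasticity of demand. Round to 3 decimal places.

Substituting, Q_x = 42 − 0.78(11) + 0.036(3800) − 2.44(43.3) = 42 − 8.58 + 136.8 − 105.652 = 64.568.
∂Q_x/∂M = +0.036, so E_I = 0.036·(3800/64.568) ≈ 2.119.
E_I > 1: normal good (luxury).

2.119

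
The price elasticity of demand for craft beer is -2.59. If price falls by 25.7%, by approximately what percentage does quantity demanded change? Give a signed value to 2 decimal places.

%ΔQ ≈ E × %ΔP = (-2.59) × (-25.7%) ≈ 66.56%.

66.56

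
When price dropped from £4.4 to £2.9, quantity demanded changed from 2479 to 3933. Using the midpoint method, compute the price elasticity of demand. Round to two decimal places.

%ΔQ = (3933 − 2479)/[(2479 + 3933)/2] = 1454/3206 ≈ 0.4535.
%ΔP = (2.9 − 4.4)/[(4.4 + 2.9)/2] = -1.5/3.65 ≈ -0.4110.
Arc elasticity E = %ΔQ/%ΔP ≈ 0.4535/-0.4110 ≈ -1.10.
|E| > 1: demand is elastic over this range.

-1.10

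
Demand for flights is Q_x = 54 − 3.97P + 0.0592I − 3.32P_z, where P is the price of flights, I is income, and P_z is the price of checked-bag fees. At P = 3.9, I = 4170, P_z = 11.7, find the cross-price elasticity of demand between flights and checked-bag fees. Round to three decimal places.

-0.158

Q_x = 54 − 3.97(3.9) + 0.0592(4170) − 3.32(11.7) = 54 − 15.483 + 246.864 − 38.844 = 246.537.
∂Q_x/∂P_z = −3.32, so E_xy = -3.32·(11.7/246.537) ≈ -0.158.
E_xy < 0: the goods are complements.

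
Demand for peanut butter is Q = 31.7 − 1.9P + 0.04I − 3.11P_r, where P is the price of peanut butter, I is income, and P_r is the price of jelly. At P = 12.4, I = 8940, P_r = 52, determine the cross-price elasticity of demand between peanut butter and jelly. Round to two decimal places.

-0.79

Q = 31.7 − 1.9(12.4) + 0.04(8940) − 3.11(52) = 31.7 − 23.56 + 357.6 − 161.72 = 204.02.
∂Q/∂P_r = −3.11, so E_xy = -3.11·(52/204.02) ≈ -0.79.
E_xy < 0: the goods are complements.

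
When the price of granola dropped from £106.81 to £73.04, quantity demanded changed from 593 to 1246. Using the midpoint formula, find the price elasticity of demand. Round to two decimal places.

%ΔQ = (1246 − 593)/[(593 + 1246)/2] = 653/919.5 ≈ 0.7102.
%ΔP = (73.04 − 106.81)/[(106.81 + 73.04)/2] = -33.77/89.925 ≈ -0.3755.
Arc elasticity E = %ΔQ/%ΔP ≈ 0.7102/-0.3755 ≈ -1.89.
|E| > 1: demand is elastic over this range.

-1.89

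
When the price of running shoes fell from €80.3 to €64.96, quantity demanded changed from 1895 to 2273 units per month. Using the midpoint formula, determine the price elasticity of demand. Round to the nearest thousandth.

%Δq = (2273 − 1895)/[(1895 + 2273)/2] = 378/2084 ≈ 0.1814.
%ΔP = (64.96 − 80.3)/[(80.3 + 64.96)/2] = -15.34/72.63 ≈ -0.2112.
Arc elasticity E = %Δq/%ΔP ≈ 0.1814/-0.2112 ≈ -0.859.
|E| < 1: demand is inelastic over this range.

-0.859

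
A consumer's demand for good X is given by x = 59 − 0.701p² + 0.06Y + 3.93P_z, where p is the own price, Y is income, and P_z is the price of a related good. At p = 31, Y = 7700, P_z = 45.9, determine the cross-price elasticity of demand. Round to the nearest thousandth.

x = 59 − 0.701(31)² + 0.06(7700) + 3.93(45.9) = 59 − 673.661 + 462 + 180.387 = 27.726.
∂x/∂P_z = +3.93, so E_xy = 3.93·(45.9/27.726) ≈ 6.506.
E_xy > 0: the goods are substitutes.

6.506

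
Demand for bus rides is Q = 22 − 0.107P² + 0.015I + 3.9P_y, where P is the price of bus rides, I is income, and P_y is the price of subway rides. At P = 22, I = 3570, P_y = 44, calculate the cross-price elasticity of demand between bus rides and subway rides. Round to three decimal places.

0.878

Q = 22 − 0.107(22)² + 0.015(3570) + 3.9(44) = 22 − 51.788 + 53.55 + 171.6 = 195.362.
∂Q/∂P_y = +3.9, so E_xy = 3.9·(44/195.362) ≈ 0.878.
E_xy > 0: the goods are substitutes.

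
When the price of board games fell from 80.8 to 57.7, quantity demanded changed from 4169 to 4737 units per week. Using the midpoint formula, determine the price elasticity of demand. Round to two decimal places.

%ΔQ = (4737 − 4169)/[(4169 + 4737)/2] = 568/4453 ≈ 0.1276.
%Δp = (57.7 − 80.8)/[(80.8 + 57.7)/2] = -23.1/69.25 ≈ -0.3336.
Arc elasticity E = %ΔQ/%Δp ≈ 0.1276/-0.3336 ≈ -0.38.
|E| < 1: demand is inelastic over this range.

-0.38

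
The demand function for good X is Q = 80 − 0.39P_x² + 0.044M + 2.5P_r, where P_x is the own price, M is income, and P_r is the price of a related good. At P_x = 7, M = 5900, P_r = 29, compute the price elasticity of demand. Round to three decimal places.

Evaluating quantity at (P_x, M, P_r) gives Q = 80 − 0.39(7)² + 0.044(5900) + 2.5(29) = 80 − 19.11 + 259.6 + 72.5 = 392.99.
∂Q/∂P_x = −2·0.39·P_x = -5.46, so E_p = -5.46·(7/392.99) ≈ -0.097.
|E_p| < 1: demand is inelastic.

-0.097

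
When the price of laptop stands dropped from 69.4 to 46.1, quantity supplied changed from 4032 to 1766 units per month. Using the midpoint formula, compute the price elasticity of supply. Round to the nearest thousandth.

1.937

%Δq = (1766 − 4032)/[(4032 + 1766)/2] = -2266/2899 ≈ -0.7816.
%ΔP = (46.1 − 69.4)/[(69.4 + 46.1)/2] = -23.3/57.75 ≈ -0.4035.
Arc elasticity E = %Δq/%ΔP ≈ -0.7816/-0.4035 ≈ 1.937.
|E| > 1: supply is elastic over this range.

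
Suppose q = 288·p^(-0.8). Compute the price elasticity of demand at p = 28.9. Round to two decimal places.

-0.80

For a Cobb–Douglas (constant-elasticity) form q = A·p^α·…, the elasticity with respect to p equals the exponent α at every point.
Here the exponent on p is -0.8, so the price elasticity of demand is -0.80.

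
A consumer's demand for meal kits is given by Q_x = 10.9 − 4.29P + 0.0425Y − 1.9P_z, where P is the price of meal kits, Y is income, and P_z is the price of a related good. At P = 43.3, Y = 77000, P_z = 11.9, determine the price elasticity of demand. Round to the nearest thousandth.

First evaluate Q_x: 10.9 − 4.29(43.3) + 0.0425(77000) − 1.9(11.9) = 10.9 − 185.757 + 3272.5 − 22.61 = 3075.033.
∂Q_x/∂P = −4.29, so E_p = (−4.29)·(43.3/3075.033) ≈ -0.060.
|E_p| < 1: demand is inelastic.

-0.060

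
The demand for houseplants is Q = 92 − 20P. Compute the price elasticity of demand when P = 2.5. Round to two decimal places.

-1.19

At P = 2.5, Q = 42.
dQ/dP = −20.
Point elasticity E = (dQ/dP)·(P/Q) = -20 × 2.5/42 ≈ -1.19.
|E| > 1, so demand is elastic at this price.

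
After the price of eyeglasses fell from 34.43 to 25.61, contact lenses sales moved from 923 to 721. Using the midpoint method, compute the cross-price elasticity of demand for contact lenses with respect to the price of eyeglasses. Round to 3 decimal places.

0.836

%ΔQ_x = (721 − 923)/[(923+721)/2] = -202/822 ≈ -0.2457.
%ΔP_y = (25.61 − 34.43)/[(34.43+25.61)/2] ≈ -0.2938.
E_xy = -0.2457/-0.2938 ≈ 0.836.
E_xy > 0, so contact lenses and eyeglasses are substitutes.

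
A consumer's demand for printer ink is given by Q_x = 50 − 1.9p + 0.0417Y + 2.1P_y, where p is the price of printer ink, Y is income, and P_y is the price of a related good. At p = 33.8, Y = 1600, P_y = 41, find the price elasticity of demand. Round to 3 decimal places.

-0.463

First evaluate Q_x: 50 − 1.9(33.8) + 0.0417(1600) + 2.1(41) = 50 − 64.22 + 66.72 + 86.1 = 138.6.
∂Q_x/∂p = −1.9, so E_p = (−1.9)·(33.8/138.6) ≈ -0.463.
|E_p| < 1: demand is inelastic.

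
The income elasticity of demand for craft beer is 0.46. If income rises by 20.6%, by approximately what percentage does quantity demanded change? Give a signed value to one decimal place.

9.5

%ΔQ ≈ E × %ΔI = (0.46) × (20.6%) ≈ 9.5%.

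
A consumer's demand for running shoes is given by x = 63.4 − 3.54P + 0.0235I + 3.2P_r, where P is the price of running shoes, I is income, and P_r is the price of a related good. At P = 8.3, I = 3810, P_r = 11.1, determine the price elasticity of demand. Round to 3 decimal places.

-0.185

First evaluate x: 63.4 − 3.54(8.3) + 0.0235(3810) + 3.2(11.1) = 63.4 − 29.382 + 89.535 + 35.52 = 159.073.
∂x/∂P = −3.54, so E_p = (−3.54)·(8.3/159.073) ≈ -0.185.
|E_p| < 1: demand is inelastic.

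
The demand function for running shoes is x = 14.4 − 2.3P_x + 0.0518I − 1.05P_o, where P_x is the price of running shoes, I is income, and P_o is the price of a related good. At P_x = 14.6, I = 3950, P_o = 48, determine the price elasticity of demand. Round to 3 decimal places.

x = 14.4 − 2.3(14.6) + 0.0518(3950) − 1.05(48) = 14.4 − 33.58 + 204.61 − 50.4 = 135.03.
∂x/∂P_x = −2.3, so E_p = (−2.3)·(14.6/135.03) ≈ -0.249.
|E_p| < 1: demand is inelastic.

-0.249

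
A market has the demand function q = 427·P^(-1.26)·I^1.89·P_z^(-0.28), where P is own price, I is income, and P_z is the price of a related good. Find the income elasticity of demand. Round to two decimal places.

1.89

For a Cobb–Douglas (constant-elasticity) form q = A·I^α·…, the elasticity with respect to I equals the exponent α at every point.
Here the exponent on I is 1.89, so the income elasticity of demand is 1.89.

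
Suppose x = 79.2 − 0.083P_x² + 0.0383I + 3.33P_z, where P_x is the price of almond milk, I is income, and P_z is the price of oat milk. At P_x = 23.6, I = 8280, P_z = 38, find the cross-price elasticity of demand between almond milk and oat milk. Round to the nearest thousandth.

At the given point, x = 79.2 − 0.083(23.6)² + 0.0383(8280) + 3.33(38) = 79.2 − 46.2277 + 317.124 + 126.54 = 476.6363.
∂x/∂P_z = +3.33, so E_xy = 3.33·(38/476.6363) ≈ 0.265.
E_xy > 0: the goods are substitutes.

0.265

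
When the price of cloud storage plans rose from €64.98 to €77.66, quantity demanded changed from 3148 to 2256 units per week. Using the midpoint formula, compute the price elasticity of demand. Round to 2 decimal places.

-1.86

%Δq = (2256 − 3148)/[(3148 + 2256)/2] = -892/2702 ≈ -0.3301.
%Δp = (77.66 − 64.98)/[(64.98 + 77.66)/2] = 12.68/71.32 ≈ 0.1778.
Arc elasticity E = %Δq/%Δp ≈ -0.3301/0.1778 ≈ -1.86.
|E| > 1: demand is elastic over this range.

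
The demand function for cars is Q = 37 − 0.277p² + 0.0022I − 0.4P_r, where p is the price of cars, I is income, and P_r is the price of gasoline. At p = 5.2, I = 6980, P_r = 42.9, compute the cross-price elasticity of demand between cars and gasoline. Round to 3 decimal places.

Substituting, Q = 37 − 0.277(5.2)² + 0.0022(6980) − 0.4(42.9) = 37 − 7.4901 + 15.356 − 17.16 = 27.7059.
∂Q/∂P_r = −0.4, so E_xy = -0.4·(42.9/27.7059) ≈ -0.619.
E_xy < 0: the goods are complements.

-0.619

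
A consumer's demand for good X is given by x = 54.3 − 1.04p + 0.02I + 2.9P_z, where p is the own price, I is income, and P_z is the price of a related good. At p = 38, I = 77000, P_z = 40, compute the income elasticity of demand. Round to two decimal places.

0.92

Evaluating quantity at (p, I, P_z) gives x = 54.3 − 1.04(38) + 0.02(77000) + 2.9(40) = 54.3 − 39.52 + 1540 + 116 = 1670.78.
∂x/∂I = +0.02, so E_I = 0.02·(77000/1670.78) ≈ 0.92.
E_I ∈ (0,1): normal good (necessity).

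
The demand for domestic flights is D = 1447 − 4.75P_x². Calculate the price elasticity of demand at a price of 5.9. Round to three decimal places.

At P_x = 5.9, D = 1281.6525.
dD/dP_x = −2·4.75·P_x = −56.05.
Point elasticity E = (dD/dP_x)·(P_x/D) = -56.05 × 5.9/1281.6525 ≈ -0.258.
|E| < 1, so demand is inelastic at this price.

-0.258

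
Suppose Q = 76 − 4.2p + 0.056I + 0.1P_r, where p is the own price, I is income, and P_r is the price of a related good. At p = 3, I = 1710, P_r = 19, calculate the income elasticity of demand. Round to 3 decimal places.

0.595

First evaluate Q: 76 − 4.2(3) + 0.056(1710) + 0.1(19) = 76 − 12.6 + 95.76 + 1.9 = 161.06.
∂Q/∂I = +0.056, so E_I = 0.056·(1710/161.06) ≈ 0.595.
E_I ∈ (0,1): normal good (necessity).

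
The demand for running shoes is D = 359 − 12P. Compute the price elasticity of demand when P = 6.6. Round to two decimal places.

-0.28

At P = 6.6, D = 279.8.
dD/dP = −12.
Point elasticity E = (dD/dP)·(P/D) = -12 × 6.6/279.8 ≈ -0.28.
|E| < 1, so demand is inelastic at this price.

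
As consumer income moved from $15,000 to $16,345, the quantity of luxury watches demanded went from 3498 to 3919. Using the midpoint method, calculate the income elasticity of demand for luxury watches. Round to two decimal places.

1.32

%ΔQ = (3919 − 3498)/[(3498+3919)/2] = 421/3708.5 ≈ 0.1135.
%ΔI = (16,345 − 15,000)/[(15,000+16,345)/2] = 1345/15672.5 ≈ 0.0858.
E_I = %ΔQ/%ΔI ≈ 1.32.
E_I > 1: normal good (luxury).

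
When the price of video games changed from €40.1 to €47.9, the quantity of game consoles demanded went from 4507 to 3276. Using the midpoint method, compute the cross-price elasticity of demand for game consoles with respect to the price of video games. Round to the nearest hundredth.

%ΔQ_x = (3276 − 4507)/[(4507+3276)/2] = -1231/3891.5 ≈ -0.3163.
%ΔP_y = (47.9 − 40.1)/[(40.1+47.9)/2] ≈ 0.1773.
E_xy = -0.3163/0.1773 ≈ -1.78.
E_xy < 0, so game consoles and video games are complements.

-1.78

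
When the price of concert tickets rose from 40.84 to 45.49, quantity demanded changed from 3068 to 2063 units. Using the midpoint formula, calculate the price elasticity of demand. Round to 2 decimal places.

%ΔQ = (2063 − 3068)/[(3068 + 2063)/2] = -1005/2565.5 ≈ -0.3917.
%Δp = (45.49 − 40.84)/[(40.84 + 45.49)/2] = 4.65/43.165 ≈ 0.1077.
Arc elasticity E = %ΔQ/%Δp ≈ -0.3917/0.1077 ≈ -3.64.
|E| > 1: demand is elastic over this range.

-3.64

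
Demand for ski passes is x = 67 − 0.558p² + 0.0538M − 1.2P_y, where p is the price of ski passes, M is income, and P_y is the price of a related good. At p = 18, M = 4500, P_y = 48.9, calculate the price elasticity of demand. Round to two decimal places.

-5.19

First evaluate x: 67 − 0.558(18)² + 0.0538(4500) − 1.2(48.9) = 67 − 180.792 + 242.1 − 58.68 = 69.628.
∂x/∂p = −2·0.558·p = -20.088, so E_p = -20.088·(18/69.628) ≈ -5.19.
|E_p| > 1: demand is elastic.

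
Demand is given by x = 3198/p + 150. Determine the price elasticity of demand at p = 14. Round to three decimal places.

-0.604

At p = 14, x = 378.4286.
dx/dp = −3198/p² = −16.3163.
Point elasticity E = (dx/dp)·(p/x) = -16.3163 × 14/378.4286 ≈ -0.604.
|E| < 1, so demand is inelastic at this price.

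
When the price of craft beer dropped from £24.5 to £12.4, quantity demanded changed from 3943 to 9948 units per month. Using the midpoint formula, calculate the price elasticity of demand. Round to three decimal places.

-1.318

%ΔQ = (9948 − 3943)/[(3943 + 9948)/2] = 6005/6945.5 ≈ 0.8646.
%ΔP = (12.4 − 24.5)/[(24.5 + 12.4)/2] = -12.1/18.45 ≈ -0.6558.
Arc elasticity E = %ΔQ/%ΔP ≈ 0.8646/-0.6558 ≈ -1.318.
|E| > 1: demand is elastic over this range.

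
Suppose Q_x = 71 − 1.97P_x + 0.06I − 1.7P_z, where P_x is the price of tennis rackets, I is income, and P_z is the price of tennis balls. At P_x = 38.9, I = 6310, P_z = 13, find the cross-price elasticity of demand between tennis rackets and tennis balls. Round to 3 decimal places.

-0.063

Substituting, Q_x = 71 − 1.97(38.9) + 0.06(6310) − 1.7(13) = 71 − 76.633 + 378.6 − 22.1 = 350.867.
∂Q_x/∂P_z = −1.7, so E_xy = -1.7·(13/350.867) ≈ -0.063.
E_xy < 0: the goods are complements.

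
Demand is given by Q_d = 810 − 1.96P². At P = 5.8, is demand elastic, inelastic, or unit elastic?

At P = 5.8, Q_d = 744.0656.
dQ_d/dP = −2·1.96·P = −22.736.
Point elasticity E = (dQ_d/dP)·(P/Q_d) = -22.736 × 5.8/744.0656 ≈ -0.177.
|E| ≈ 0.177 < 1, so demand is inelastic.

inelastic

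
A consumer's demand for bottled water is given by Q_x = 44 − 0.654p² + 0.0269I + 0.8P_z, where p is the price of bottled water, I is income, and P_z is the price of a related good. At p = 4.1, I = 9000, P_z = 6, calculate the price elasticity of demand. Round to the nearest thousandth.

Substituting, Q_x = 44 − 0.654(4.1)² + 0.0269(9000) + 0.8(6) = 44 − 10.9937 + 242.1 + 4.8 = 279.9063.
∂Q_x/∂p = −2·0.654·p = -5.3628, so E_p = -5.3628·(4.1/279.9063) ≈ -0.079.
|E_p| < 1: demand is inelastic.

-0.079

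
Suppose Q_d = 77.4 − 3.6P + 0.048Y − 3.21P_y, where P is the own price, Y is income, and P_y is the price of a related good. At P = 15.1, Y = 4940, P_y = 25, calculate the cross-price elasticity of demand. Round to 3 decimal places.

-0.446

Evaluating quantity at (P, Y, P_y) gives Q_d = 77.4 − 3.6(15.1) + 0.048(4940) − 3.21(25) = 77.4 − 54.36 + 237.12 − 80.25 = 179.91.
∂Q_d/∂P_y = −3.21, so E_xy = -3.21·(25/179.91) ≈ -0.446.
E_xy < 0: the goods are complements.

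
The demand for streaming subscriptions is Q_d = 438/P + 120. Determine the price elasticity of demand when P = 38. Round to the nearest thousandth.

-0.088

At P = 38, Q_d = 131.5263.
dQ_d/dP = −438/P² = −0.3033.
Point elasticity E = (dQ_d/dP)·(P/Q_d) = -0.3033 × 38/131.5263 ≈ -0.088.
|E| < 1, so demand is inelastic at this price.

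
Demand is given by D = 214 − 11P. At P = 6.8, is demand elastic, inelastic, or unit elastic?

inelastic

At P = 6.8, D = 139.2.
dD/dP = −11.
Point elasticity E = (dD/dP)·(P/D) = -11 × 6.8/139.2 ≈ -0.537.
|E| ≈ 0.537 < 1, so demand is inelastic.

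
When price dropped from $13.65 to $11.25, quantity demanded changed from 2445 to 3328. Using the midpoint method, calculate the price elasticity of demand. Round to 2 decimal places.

-1.59

%Δq = (3328 − 2445)/[(2445 + 3328)/2] = 883/2886.5 ≈ 0.3059.
%ΔP = (11.25 − 13.65)/[(13.65 + 11.25)/2] = -2.4/12.45 ≈ -0.1928.
Arc elasticity E = %Δq/%ΔP ≈ 0.3059/-0.1928 ≈ -1.59.
|E| > 1: demand is elastic over this range.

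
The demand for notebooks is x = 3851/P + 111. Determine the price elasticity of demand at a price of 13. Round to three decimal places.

At P = 13, x = 407.2308.
dx/dP = −3851/P² = −22.787.
Point elasticity E = (dx/dP)·(P/x) = -22.787 × 13/407.2308 ≈ -0.727.
|E| < 1, so demand is inelastic at this price.

-0.727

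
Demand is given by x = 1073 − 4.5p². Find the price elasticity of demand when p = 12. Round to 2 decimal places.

-3.05

At p = 12, x = 425.
dx/dp = −2·4.5·p = −108.
Point elasticity E = (dx/dp)·(p/x) = -108 × 12/425 ≈ -3.05.
|E| > 1, so demand is elastic at this price.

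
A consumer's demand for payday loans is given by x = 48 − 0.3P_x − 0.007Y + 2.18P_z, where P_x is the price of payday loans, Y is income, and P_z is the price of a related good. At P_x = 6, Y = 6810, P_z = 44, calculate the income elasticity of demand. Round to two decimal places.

-0.50

At the given point, x = 48 − 0.3(6) − 0.007(6810) + 2.18(44) = 48 − 1.8 − 47.67 + 95.92 = 94.45.
∂x/∂Y = −0.007, so E_I = -0.007·(6810/94.45) ≈ -0.50.
E_I < 0: inferior good.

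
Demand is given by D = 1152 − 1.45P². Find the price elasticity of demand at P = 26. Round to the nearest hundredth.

-11.41

At P = 26, D = 171.8.
dD/dP = −2·1.45·P = −75.4.
Point elasticity E = (dD/dP)·(P/D) = -75.4 × 26/171.8 ≈ -11.41.
|E| > 1, so demand is elastic at this price.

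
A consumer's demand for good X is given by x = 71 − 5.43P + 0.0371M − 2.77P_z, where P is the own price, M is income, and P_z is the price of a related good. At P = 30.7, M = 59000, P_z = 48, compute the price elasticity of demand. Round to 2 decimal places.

Substituting, x = 71 − 5.43(30.7) + 0.0371(59000) − 2.77(48) = 71 − 166.701 + 2188.9 − 132.96 = 1960.239.
∂x/∂P = −5.43, so E_p = (−5.43)·(30.7/1960.239) ≈ -0.09.
|E_p| < 1: demand is inelastic.

-0.09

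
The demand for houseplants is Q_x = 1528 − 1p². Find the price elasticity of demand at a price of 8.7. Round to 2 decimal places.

-0.10

At p = 8.7, Q_x = 1452.31.
dQ_x/dp = −2·1·p = −17.4.
Point elasticity E = (dQ_x/dp)·(p/Q_x) = -17.4 × 8.7/1452.31 ≈ -0.10.
|E| < 1, so demand is inelastic at this price.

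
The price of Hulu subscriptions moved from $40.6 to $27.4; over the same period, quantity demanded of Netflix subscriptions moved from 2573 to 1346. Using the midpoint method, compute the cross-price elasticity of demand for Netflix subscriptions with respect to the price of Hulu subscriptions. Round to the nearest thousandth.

1.613

%ΔQ_x = (1346 − 2573)/[(2573+1346)/2] = -1227/1959.5 ≈ -0.6262.
%ΔP_y = (27.4 − 40.6)/[(40.6+27.4)/2] ≈ -0.3882.
E_xy = -0.6262/-0.3882 ≈ 1.613.
E_xy > 0, so Netflix subscriptions and Hulu subscriptions are substitutes.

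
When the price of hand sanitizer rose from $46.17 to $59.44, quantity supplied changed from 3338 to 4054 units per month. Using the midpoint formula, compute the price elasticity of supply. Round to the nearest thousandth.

%Δq = (4054 − 3338)/[(3338 + 4054)/2] = 716/3696 ≈ 0.1937.
%Δp = (59.44 − 46.17)/[(46.17 + 59.44)/2] = 13.27/52.805 ≈ 0.2513.
Arc elasticity E = %Δq/%Δp ≈ 0.1937/0.2513 ≈ 0.771.
|E| < 1: supply is inelastic over this range.

0.771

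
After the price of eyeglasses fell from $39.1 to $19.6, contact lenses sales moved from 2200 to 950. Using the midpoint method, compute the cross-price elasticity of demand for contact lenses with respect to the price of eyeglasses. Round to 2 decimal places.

1.19

%ΔQ_x = (950 − 2200)/[(2200+950)/2] = -1250/1575 ≈ -0.7937.
%ΔP_y = (19.6 − 39.1)/[(39.1+19.6)/2] ≈ -0.6644.
E_xy = -0.7937/-0.6644 ≈ 1.19.
E_xy > 0, so contact lenses and eyeglasses are substitutes.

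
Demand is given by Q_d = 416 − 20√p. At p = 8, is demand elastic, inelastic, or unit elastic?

inelastic

At p = 8, Q_d = 359.4315.
dQ_d/dp = −20/(2√p) = −20/(2·2.8284).
Point elasticity E = (dQ_d/dp)·(p/Q_d) = -3.5355 × 8/359.4315 ≈ -0.079.
|E| ≈ 0.079 < 1, so demand is inelastic.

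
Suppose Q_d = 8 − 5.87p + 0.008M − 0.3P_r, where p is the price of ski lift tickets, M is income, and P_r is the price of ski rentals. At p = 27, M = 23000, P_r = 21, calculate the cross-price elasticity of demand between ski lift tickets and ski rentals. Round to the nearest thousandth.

First evaluate Q_d: 8 − 5.87(27) + 0.008(23000) − 0.3(21) = 8 − 158.49 + 184 − 6.3 = 27.21.
∂Q_d/∂P_r = −0.3, so E_xy = -0.3·(21/27.21) ≈ -0.232.
E_xy < 0: the goods are complements.

-0.232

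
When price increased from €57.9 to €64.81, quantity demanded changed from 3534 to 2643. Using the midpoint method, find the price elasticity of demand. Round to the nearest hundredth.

-2.56

%ΔQ = (2643 − 3534)/[(3534 + 2643)/2] = -891/3088.5 ≈ -0.2885.
%Δp = (64.81 − 57.9)/[(57.9 + 64.81)/2] = 6.91/61.355 ≈ 0.1126.
Arc elasticity E = %ΔQ/%Δp ≈ -0.2885/0.1126 ≈ -2.56.
|E| > 1: demand is elastic over this range.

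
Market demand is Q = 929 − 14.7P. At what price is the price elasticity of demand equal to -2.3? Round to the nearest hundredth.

44.05

Set −bP/(a − bP) = −2.3 ⇒ bP = 2.3(a − bP) ⇒ bP(1+2.3) = 2.3·a.
P = 2.3·929/(14.7·3.3) ≈ 44.05.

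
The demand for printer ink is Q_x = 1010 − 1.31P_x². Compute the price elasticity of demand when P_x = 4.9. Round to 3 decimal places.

-0.064

At P_x = 4.9, Q_x = 978.5469.
dQ_x/dP_x = −2·1.31·P_x = −12.838.
Point elasticity E = (dQ_x/dP_x)·(P_x/Q_x) = -12.838 × 4.9/978.5469 ≈ -0.064.
|E| < 1, so demand is inelastic at this price.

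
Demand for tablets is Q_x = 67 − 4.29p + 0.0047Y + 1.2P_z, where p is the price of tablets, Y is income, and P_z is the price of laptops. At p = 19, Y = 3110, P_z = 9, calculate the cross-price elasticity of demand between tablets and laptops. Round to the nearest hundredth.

0.99

Substituting, Q_x = 67 − 4.29(19) + 0.0047(3110) + 1.2(9) = 67 − 81.51 + 14.617 + 10.8 = 10.907.
∂Q_x/∂P_z = +1.2, so E_xy = 1.2·(9/10.907) ≈ 0.99.
E_xy > 0: the goods are substitutes.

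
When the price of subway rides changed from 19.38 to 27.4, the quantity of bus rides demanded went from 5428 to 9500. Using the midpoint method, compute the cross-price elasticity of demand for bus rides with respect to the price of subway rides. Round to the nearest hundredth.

1.59

%ΔQ_x = (9500 − 5428)/[(5428+9500)/2] = 4072/7464 ≈ 0.5456.
%ΔP_y = (27.4 − 19.38)/[(19.38+27.4)/2] ≈ 0.3429.
E_xy = 0.5456/0.3429 ≈ 1.59.
E_xy > 0, so bus rides and subway rides are substitutes.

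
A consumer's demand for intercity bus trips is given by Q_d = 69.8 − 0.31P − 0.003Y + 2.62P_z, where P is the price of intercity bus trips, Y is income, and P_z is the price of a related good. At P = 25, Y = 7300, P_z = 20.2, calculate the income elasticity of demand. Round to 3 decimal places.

Evaluating quantity at (P, Y, P_z) gives Q_d = 69.8 − 0.31(25) − 0.003(7300) + 2.62(20.2) = 69.8 − 7.75 − 21.9 + 52.924 = 93.074.
∂Q_d/∂Y = −0.003, so E_I = -0.003·(7300/93.074) ≈ -0.235.
E_I < 0: inferior good.

-0.235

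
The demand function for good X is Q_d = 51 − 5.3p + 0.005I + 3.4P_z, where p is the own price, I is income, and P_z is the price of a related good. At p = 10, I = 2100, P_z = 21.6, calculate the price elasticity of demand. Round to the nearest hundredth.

Evaluating quantity at (p, I, P_z) gives Q_d = 51 − 5.3(10) + 0.005(2100) + 3.4(21.6) = 51 − 53 + 10.5 + 73.44 = 81.94.
∂Q_d/∂p = −5.3, so E_p = (−5.3)·(10/81.94) ≈ -0.65.
|E_p| < 1: demand is inelastic.

-0.65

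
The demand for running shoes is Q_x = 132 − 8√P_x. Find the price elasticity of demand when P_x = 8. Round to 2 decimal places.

-0.10

At P_x = 8, Q_x = 109.3726.
dQ_x/dP_x = −8/(2√P_x) = −8/(2·2.8284).
Point elasticity E = (dQ_x/dP_x)·(P_x/Q_x) = -1.4142 × 8/109.3726 ≈ -0.10.
|E| < 1, so demand is inelastic at this price.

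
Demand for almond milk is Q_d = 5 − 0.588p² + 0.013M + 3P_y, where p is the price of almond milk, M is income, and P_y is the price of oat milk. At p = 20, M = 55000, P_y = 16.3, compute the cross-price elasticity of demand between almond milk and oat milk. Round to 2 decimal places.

First evaluate Q_d: 5 − 0.588(20)² + 0.013(55000) + 3(16.3) = 5 − 235.2 + 715 + 48.9 = 533.7.
∂Q_d/∂P_y = +3, so E_xy = 3·(16.3/533.7) ≈ 0.09.
E_xy > 0: the goods are substitutes.

0.09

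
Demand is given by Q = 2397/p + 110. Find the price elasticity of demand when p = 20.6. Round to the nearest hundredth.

-0.51

At p = 20.6, Q = 226.3592.
dQ/dp = −2397/p² = −5.6485.
Point elasticity E = (dQ/dp)·(p/Q) = -5.6485 × 20.6/226.3592 ≈ -0.51.
|E| < 1, so demand is inelastic at this price.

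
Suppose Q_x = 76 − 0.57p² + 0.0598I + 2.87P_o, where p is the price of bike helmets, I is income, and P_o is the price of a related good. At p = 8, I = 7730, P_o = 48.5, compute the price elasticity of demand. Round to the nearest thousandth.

Evaluating quantity at (p, I, P_o) gives Q_x = 76 − 0.57(8)² + 0.0598(7730) + 2.87(48.5) = 76 − 36.48 + 462.254 + 139.195 = 640.969.
∂Q_x/∂p = −2·0.57·p = -9.12, so E_p = -9.12·(8/640.969) ≈ -0.114.
|E_p| < 1: demand is inelastic.

-0.114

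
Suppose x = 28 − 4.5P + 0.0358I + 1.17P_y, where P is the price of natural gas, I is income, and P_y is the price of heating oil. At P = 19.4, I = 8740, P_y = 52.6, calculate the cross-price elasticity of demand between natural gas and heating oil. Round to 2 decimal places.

x = 28 − 4.5(19.4) + 0.0358(8740) + 1.17(52.6) = 28 − 87.3 + 312.892 + 61.542 = 315.134.
∂x/∂P_y = +1.17, so E_xy = 1.17·(52.6/315.134) ≈ 0.20.
E_xy > 0: the goods are substitutes.

0.20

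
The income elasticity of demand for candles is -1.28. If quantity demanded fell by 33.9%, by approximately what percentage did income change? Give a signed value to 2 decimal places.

%ΔQ ≈ E × %ΔI ⇒ %ΔI = %ΔQ / E = (-33.9%)/(-1.28) ≈ 26.48%.

26.48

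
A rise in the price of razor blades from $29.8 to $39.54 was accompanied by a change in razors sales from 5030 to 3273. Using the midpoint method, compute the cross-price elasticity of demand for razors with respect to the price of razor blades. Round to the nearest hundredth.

-1.51

%ΔQ_x = (3273 − 5030)/[(5030+3273)/2] = -1757/4151.5 ≈ -0.4232.
%ΔP_y = (39.54 − 29.8)/[(29.8+39.54)/2] ≈ 0.2809.
E_xy = -0.4232/0.2809 ≈ -1.51.
E_xy < 0, so razors and razor blades are complements.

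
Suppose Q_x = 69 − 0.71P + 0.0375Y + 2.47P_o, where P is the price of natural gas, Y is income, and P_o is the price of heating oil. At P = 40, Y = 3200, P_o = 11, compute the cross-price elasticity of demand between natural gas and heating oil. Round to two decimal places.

First evaluate Q_x: 69 − 0.71(40) + 0.0375(3200) + 2.47(11) = 69 − 28.4 + 120 + 27.17 = 187.77.
∂Q_x/∂P_o = +2.47, so E_xy = 2.47·(11/187.77) ≈ 0.14.
E_xy > 0: the goods are substitutes.

0.14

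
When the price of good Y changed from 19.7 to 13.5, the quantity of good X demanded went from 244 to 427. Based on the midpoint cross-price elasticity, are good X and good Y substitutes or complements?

%ΔQ_x = (427 − 244)/[(244+427)/2] = 183/335.5 ≈ 0.5455.
%ΔP_y = (13.5 − 19.7)/[(19.7+13.5)/2] ≈ -0.3735.
E_xy = 0.5455/-0.3735 ≈ -1.460.
E_xy < 0, so the goods are complements.

complements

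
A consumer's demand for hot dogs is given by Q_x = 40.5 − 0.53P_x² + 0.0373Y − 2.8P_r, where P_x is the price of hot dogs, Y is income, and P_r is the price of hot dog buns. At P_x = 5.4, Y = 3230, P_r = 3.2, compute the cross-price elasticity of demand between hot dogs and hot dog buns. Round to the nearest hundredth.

At the given point, Q_x = 40.5 − 0.53(5.4)² + 0.0373(3230) − 2.8(3.2) = 40.5 − 15.4548 + 120.479 − 8.96 = 136.5642.
∂Q_x/∂P_r = −2.8, so E_xy = -2.8·(3.2/136.5642) ≈ -0.07.
E_xy < 0: the goods are complements.

-0.07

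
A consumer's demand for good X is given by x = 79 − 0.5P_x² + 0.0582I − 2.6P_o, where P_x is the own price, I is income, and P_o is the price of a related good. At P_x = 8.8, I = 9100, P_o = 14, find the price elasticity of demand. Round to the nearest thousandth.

Substituting, x = 79 − 0.5(8.8)² + 0.0582(9100) − 2.6(14) = 79 − 38.72 + 529.62 − 36.4 = 533.5.
∂x/∂P_x = −2·0.5·P_x = -8.8, so E_p = -8.8·(8.8/533.5) ≈ -0.145.
|E_p| < 1: demand is inelastic.

-0.145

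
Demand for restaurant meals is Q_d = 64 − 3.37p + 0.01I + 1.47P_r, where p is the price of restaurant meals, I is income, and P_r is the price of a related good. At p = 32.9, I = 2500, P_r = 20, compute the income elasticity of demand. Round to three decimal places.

At the given point, Q_d = 64 − 3.37(32.9) + 0.01(2500) + 1.47(20) = 64 − 110.873 + 25 + 29.4 = 7.527.
∂Q_d/∂I = +0.01, so E_I = 0.01·(2500/7.527) ≈ 3.321.
E_I > 1: normal good (luxury).

3.321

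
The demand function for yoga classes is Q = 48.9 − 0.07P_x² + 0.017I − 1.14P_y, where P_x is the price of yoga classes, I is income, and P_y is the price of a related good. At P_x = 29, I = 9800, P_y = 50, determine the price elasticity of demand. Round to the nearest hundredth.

-1.18

Evaluating quantity at (P_x, I, P_y) gives Q = 48.9 − 0.07(29)² + 0.017(9800) − 1.14(50) = 48.9 − 58.87 + 166.6 − 57 = 99.63.
∂Q/∂P_x = −2·0.07·P_x = -4.06, so E_p = -4.06·(29/99.63) ≈ -1.18.
|E_p| > 1: demand is elastic.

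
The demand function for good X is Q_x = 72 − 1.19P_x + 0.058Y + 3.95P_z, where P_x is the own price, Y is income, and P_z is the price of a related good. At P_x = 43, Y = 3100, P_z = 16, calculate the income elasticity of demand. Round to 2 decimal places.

0.68

First evaluate Q_x: 72 − 1.19(43) + 0.058(3100) + 3.95(16) = 72 − 51.17 + 179.8 + 63.2 = 263.83.
∂Q_x/∂Y = +0.058, so E_I = 0.058·(3100/263.83) ≈ 0.68.
E_I ∈ (0,1): normal good (necessity).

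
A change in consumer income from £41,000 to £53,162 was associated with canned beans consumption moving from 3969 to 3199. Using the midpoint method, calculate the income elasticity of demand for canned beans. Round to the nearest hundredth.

%ΔQ = (3199 − 3969)/[(3969+3199)/2] = -770/3584 ≈ -0.2148.
%ΔI = (53,162 − 41,000)/[(41,000+53,162)/2] = 12162/47081 ≈ 0.2583.
E_I = %ΔQ/%ΔI ≈ -0.83.
E_I < 0: inferior good.

-0.83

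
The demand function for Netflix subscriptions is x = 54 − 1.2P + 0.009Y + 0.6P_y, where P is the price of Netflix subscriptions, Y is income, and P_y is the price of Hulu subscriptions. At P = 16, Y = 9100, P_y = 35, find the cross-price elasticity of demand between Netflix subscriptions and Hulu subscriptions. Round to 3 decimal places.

Evaluating quantity at (P, Y, P_y) gives x = 54 − 1.2(16) + 0.009(9100) + 0.6(35) = 54 − 19.2 + 81.9 + 21 = 137.7.
∂x/∂P_y = +0.6, so E_xy = 0.6·(35/137.7) ≈ 0.153.
E_xy > 0: the goods are substitutes.

0.153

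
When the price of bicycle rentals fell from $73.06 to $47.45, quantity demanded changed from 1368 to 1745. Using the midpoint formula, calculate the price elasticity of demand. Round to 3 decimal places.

-0.570

%Δq = (1745 − 1368)/[(1368 + 1745)/2] = 377/1556.5 ≈ 0.2422.
%ΔP = (47.45 − 73.06)/[(73.06 + 47.45)/2] = -25.61/60.255 ≈ -0.4250.
Arc elasticity E = %Δq/%ΔP ≈ 0.2422/-0.4250 ≈ -0.570.
|E| < 1: demand is inelastic over this range.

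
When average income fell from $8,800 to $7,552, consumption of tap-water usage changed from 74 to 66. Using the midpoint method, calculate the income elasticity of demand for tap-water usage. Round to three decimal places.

0.749

%ΔQ = (66 − 74)/[(74+66)/2] = -8/70 ≈ -0.1143.
%ΔI = (7,552 − 8,800)/[(8,800+7,552)/2] = -1248/8176 ≈ -0.1526.
E_I = %ΔQ/%ΔI ≈ 0.749.
E_I ∈ (0,1): normal good (necessity).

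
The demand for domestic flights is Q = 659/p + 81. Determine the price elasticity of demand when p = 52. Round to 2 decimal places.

At p = 52, Q = 93.6731.
dQ/dp = −659/p² = −0.2437.
Point elasticity E = (dQ/dp)·(p/Q) = -0.2437 × 52/93.6731 ≈ -0.14.
|E| < 1, so demand is inelastic at this price.

-0.14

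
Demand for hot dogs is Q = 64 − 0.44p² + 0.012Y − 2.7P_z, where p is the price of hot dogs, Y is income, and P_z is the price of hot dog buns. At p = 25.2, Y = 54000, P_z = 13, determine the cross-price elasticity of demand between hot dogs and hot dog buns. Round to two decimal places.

Evaluating quantity at (p, Y, P_z) gives Q = 64 − 0.44(25.2)² + 0.012(54000) − 2.7(13) = 64 − 279.4176 + 648 − 35.1 = 397.4824.
∂Q/∂P_z = −2.7, so E_xy = -2.7·(13/397.4824) ≈ -0.09.
E_xy < 0: the goods are complements.

-0.09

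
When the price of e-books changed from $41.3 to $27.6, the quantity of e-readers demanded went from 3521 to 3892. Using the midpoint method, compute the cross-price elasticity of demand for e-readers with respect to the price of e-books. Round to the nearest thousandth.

-0.252

%ΔQ_x = (3892 − 3521)/[(3521+3892)/2] = 371/3706.5 ≈ 0.1001.
%ΔP_y = (27.6 − 41.3)/[(41.3+27.6)/2] ≈ -0.3977.
E_xy = 0.1001/-0.3977 ≈ -0.252.
E_xy < 0, so e-readers and e-books are complements.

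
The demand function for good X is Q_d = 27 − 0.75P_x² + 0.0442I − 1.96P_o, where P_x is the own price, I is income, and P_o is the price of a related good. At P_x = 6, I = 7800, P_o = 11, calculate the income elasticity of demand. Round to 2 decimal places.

Q_d = 27 − 0.75(6)² + 0.0442(7800) − 1.96(11) = 27 − 27 + 344.76 − 21.56 = 323.2.
∂Q_d/∂I = +0.0442, so E_I = 0.0442·(7800/323.2) ≈ 1.07.
E_I > 1: normal good (luxury).

1.07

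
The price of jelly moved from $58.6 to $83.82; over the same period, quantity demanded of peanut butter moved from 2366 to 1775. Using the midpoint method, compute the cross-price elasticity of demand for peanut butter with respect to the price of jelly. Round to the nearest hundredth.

-0.81

%ΔQ_x = (1775 − 2366)/[(2366+1775)/2] = -591/2070.5 ≈ -0.2854.
%ΔP_y = (83.82 − 58.6)/[(58.6+83.82)/2] ≈ 0.3542.
E_xy = -0.2854/0.3542 ≈ -0.81.
E_xy < 0, so peanut butter and jelly are complements.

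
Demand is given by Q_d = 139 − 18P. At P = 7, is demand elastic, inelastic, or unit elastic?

elastic

At P = 7, Q_d = 13.
dQ_d/dP = −18.
Point elasticity E = (dQ_d/dP)·(P/Q_d) = -18 × 7/13 ≈ -9.692.
|E| ≈ 9.692 > 1, so demand is elastic.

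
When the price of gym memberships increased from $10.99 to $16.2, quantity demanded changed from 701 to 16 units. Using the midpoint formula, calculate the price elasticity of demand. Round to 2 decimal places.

-4.99

%Δq = (16 − 701)/[(701 + 16)/2] = -685/358.5 ≈ -1.9107.
%Δp = (16.2 − 10.99)/[(10.99 + 16.2)/2] = 5.21/13.595 ≈ 0.3832.
Arc elasticity E = %Δq/%Δp ≈ -1.9107/0.3832 ≈ -4.99.
|E| > 1: demand is elastic over this range.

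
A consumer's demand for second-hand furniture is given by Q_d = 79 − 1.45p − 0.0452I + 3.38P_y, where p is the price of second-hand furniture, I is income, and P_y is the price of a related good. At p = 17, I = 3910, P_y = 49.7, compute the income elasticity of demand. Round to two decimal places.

Q_d = 79 − 1.45(17) − 0.0452(3910) + 3.38(49.7) = 79 − 24.65 − 176.732 + 167.986 = 45.604.
∂Q_d/∂I = −0.0452, so E_I = -0.0452·(3910/45.604) ≈ -3.88.
E_I < 0: inferior good.

-3.88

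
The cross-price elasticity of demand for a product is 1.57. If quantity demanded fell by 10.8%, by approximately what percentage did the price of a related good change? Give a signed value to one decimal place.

%ΔQ ≈ E × %ΔP_y ⇒ %ΔP_y = %ΔQ / E = (-10.8%)/(1.57) ≈ -6.9%.

-6.9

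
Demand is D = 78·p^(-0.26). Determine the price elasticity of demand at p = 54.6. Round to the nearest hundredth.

For a Cobb–Douglas (constant-elasticity) form D = A·p^α·…, the elasticity with respect to p equals the exponent α at every point.
Here the exponent on p is -0.26, so the price elasticity of demand is -0.26.

-0.26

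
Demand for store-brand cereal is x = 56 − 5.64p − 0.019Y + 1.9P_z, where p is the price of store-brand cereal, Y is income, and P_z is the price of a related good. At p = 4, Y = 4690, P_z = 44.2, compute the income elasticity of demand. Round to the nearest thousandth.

-3.148

Substituting, x = 56 − 5.64(4) − 0.019(4690) + 1.9(44.2) = 56 − 22.56 − 89.11 + 83.98 = 28.31.
∂x/∂Y = −0.019, so E_I = -0.019·(4690/28.31) ≈ -3.148.
E_I < 0: inferior good.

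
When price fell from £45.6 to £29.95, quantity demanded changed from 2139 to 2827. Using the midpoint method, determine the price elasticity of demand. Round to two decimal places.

%Δq = (2827 − 2139)/[(2139 + 2827)/2] = 688/2483 ≈ 0.2771.
%Δp = (29.95 − 45.6)/[(45.6 + 29.95)/2] = -15.65/37.775 ≈ -0.4143.
Arc elasticity E = %Δq/%Δp ≈ 0.2771/-0.4143 ≈ -0.67.
|E| < 1: demand is inelastic over this range.

-0.67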